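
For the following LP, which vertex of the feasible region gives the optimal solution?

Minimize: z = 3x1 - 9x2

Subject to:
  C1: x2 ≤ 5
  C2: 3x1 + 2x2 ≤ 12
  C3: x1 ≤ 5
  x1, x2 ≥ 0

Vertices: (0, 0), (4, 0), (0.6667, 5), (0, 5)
(0, 5) with z = -45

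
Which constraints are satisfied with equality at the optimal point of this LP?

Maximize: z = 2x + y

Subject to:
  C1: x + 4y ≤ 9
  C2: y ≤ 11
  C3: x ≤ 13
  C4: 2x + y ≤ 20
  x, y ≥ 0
Optimal: x = 9, y = 0
Slack at optimum:
  C1: slack = 0 (binding)
  C2: slack = 11
  C3: slack = 4
  C4: slack = 2
  x ≥ 0: x = 9
  y ≥ 0: y = 0 (binding)
Binding constraints: C1, y ≥ 0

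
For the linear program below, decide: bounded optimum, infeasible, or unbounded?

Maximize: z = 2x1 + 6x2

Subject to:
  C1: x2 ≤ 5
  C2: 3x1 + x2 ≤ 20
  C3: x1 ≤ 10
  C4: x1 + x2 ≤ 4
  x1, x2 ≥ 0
The point (0, 4) satisfies every constraint, so the LP is feasible; the constraints give x1 ≤ 10 and x2 ≤ 5, which with x1, x2 ≥ 0 keep the feasible region inside a bounded box. A feasible, bounded LP attains a finite optimum at a vertex.

The LP has an optimal solution: (0, 4) with z = 24.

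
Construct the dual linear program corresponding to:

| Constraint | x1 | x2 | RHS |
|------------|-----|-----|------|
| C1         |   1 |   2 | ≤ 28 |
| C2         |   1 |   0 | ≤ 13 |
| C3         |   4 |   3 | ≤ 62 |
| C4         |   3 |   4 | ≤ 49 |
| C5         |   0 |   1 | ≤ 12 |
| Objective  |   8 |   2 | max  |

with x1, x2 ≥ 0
Minimize: z = 28y1 + 13y2 + 62y3 + 49y4 + 12y5

Subject to:
  C1: -y1 - y2 - 4y3 - 3y4 ≤ -8
  C2: -2y1 - 3y3 - 4y4 - y5 ≤ -2
  y1, y2, y3, y4, y5 ≥ 0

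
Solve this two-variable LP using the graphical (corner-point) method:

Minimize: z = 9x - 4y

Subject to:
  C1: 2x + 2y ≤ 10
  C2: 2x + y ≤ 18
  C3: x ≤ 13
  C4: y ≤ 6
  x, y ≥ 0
x = 0, y = 5, z = -20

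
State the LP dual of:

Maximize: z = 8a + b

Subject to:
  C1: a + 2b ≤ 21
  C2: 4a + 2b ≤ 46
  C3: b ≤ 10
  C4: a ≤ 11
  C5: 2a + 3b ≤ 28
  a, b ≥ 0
Minimize: z = 21y1 + 46y2 + 10y3 + 11y4 + 28y5

Subject to:
  C1: -y1 - 4y2 - y4 - 2y5 ≤ -8
  C2: -2y1 - 2y2 - y3 - 3y5 ≤ -1
  y1, y2, y3, y4, y5 ≥ 0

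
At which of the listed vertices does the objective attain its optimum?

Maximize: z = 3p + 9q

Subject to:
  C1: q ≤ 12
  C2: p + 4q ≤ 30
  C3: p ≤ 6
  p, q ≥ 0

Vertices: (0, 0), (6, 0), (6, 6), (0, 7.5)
Evaluating z = 3p + 9q at each vertex:
  (0, 0): z = 0
  (6, 0): z = 18
  (6, 6): z = 72
  (0, 7.5): z = 67.5

The largest value is z = 72, attained at (6, 6).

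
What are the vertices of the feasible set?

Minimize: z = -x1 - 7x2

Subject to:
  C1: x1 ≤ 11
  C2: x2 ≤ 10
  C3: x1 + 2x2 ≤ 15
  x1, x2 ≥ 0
Each vertex is the intersection of two constraint boundaries that also satisfies all remaining constraints:
  x1 = 0 and x2 = 0 → (0, 0)
  x1 = 11 and x2 = 0 → (11, 0)
  x1 = 11 and x1 + 2x2 = 15 → (11, 2)
  x1 + 2x2 = 15 and x1 = 0 → (0, 7.5)

Vertices: (0, 0), (11, 0), (11, 2), (0, 7.5)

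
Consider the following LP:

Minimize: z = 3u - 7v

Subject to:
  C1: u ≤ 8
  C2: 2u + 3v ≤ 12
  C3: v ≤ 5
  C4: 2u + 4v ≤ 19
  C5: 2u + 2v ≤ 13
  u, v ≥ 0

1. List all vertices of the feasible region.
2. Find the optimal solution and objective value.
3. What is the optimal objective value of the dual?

1. (0, 0), (6, 0), (0, 4)
2. u = 0, v = 4, z = -28
3. -28 (by strong duality, equal to the primal optimum)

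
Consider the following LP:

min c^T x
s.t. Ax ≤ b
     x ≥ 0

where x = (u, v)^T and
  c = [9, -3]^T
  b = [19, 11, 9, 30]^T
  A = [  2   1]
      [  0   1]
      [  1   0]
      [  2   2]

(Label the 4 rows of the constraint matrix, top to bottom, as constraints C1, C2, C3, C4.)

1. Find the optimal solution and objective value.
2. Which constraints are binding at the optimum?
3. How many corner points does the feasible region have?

1. u = 0, v = 11, z = -33
2. C2, u ≥ 0
3. 5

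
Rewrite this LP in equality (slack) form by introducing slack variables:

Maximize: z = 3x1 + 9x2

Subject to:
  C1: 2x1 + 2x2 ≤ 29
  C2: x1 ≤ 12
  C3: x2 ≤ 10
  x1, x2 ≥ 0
max z = 3x1 + 9x2

s.t.
  2x1 + 2x2 + s1 = 29
  x1 + s2 = 12
  x2 + s3 = 10
  x1, x2, s1, s2, s3 ≥ 0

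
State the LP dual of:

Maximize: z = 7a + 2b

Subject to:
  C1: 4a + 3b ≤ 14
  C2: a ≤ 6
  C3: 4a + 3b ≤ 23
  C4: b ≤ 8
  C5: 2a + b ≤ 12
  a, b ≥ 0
Minimize: z = 14y1 + 6y2 + 23y3 + 8y4 + 12y5

Subject to:
  C1: -4y1 - y2 - 4y3 - 2y5 ≤ -7
  C2: -3y1 - 3y3 - y4 - y5 ≤ -2
  y1, y2, y3, y4, y5 ≥ 0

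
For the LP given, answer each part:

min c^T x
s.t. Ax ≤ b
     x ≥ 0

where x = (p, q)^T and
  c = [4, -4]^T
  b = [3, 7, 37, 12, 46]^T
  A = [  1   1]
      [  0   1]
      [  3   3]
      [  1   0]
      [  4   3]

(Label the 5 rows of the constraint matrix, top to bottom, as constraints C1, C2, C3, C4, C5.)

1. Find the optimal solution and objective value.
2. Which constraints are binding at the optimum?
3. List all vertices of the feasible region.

1. p = 0, q = 3, z = -12
2. C1, p ≥ 0
3. (0, 0), (3, 0), (0, 3)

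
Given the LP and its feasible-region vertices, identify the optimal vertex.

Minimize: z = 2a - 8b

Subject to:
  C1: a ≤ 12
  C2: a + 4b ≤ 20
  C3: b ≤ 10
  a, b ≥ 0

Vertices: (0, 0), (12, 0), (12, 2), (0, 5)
Evaluating z = 2a - 8b at each vertex:
  (0, 0): z = 0
  (12, 0): z = 24
  (12, 2): z = 8
  (0, 5): z = -40

The smallest value is z = -40, attained at (0, 5).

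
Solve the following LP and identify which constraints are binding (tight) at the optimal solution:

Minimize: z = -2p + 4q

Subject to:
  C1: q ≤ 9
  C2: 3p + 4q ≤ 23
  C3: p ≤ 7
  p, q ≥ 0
Optimal: p = 7, q = 0
Binding: C3, q ≥ 0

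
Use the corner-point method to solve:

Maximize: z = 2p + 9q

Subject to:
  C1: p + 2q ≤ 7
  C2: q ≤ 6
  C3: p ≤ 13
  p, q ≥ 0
p = 0, q = 3.5, z = 31.5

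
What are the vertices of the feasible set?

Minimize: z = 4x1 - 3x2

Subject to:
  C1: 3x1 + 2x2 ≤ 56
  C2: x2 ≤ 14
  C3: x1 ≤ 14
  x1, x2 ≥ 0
Each vertex is the intersection of two constraint boundaries that also satisfies all remaining constraints:
  x1 = 0 and x2 = 0 → (0, 0)
  x1 = 14 and x2 = 0 → (14, 0)
  3x1 + 2x2 = 56 and x1 = 14 → (14, 7)
  3x1 + 2x2 = 56 and x2 = 14 → (9.333, 14)
  x2 = 14 and x1 = 0 → (0, 14)

Vertices: (0, 0), (14, 0), (14, 7), (9.333, 14), (0, 14)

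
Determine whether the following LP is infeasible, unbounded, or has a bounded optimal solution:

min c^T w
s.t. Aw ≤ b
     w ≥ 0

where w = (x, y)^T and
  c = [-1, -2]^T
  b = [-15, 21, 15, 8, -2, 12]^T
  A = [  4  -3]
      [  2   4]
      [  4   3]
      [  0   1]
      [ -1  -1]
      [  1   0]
The point (0, 5) satisfies every constraint, so the LP is feasible; the constraints give x ≤ 12 and y ≤ 8, which with x, y ≥ 0 keep the feasible region inside a bounded box. A feasible, bounded LP attains a finite optimum at a vertex.

Evaluating z = -x - 2y at each vertex:
  (0, 5): z = -10

Bounded optimum: z* = -10 at (0, 5).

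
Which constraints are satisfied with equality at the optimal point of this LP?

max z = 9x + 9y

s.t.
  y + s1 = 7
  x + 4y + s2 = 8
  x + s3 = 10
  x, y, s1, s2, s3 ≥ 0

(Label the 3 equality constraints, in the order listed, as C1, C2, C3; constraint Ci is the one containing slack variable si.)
Optimal: x = 8, y = 0
Slack at optimum:
  C1: slack = 7
  C2: slack = 0 (binding)
  C3: slack = 2
  x ≥ 0: x = 8
  y ≥ 0: y = 0 (binding)
Binding constraints: C2, y ≥ 0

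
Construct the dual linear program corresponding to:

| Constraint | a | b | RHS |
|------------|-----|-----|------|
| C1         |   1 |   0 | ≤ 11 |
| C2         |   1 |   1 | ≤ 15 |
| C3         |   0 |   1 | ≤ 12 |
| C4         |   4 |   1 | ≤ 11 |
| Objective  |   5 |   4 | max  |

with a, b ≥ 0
Minimize: z = 11y1 + 15y2 + 12y3 + 11y4

Subject to:
  C1: -y1 - y2 - 4y4 ≤ -5
  C2: -y2 - y3 - y4 ≤ -4
  y1, y2, y3, y4 ≥ 0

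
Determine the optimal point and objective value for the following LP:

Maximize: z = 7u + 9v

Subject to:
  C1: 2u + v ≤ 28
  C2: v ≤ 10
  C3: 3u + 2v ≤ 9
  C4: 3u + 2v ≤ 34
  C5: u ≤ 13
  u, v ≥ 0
u = 0, v = 4.5, z = 40.5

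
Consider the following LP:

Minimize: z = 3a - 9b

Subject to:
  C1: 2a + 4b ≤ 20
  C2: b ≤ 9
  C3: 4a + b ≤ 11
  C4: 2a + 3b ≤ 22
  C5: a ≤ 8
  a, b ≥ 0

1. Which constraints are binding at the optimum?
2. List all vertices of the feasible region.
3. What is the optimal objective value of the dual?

1. C1, a ≥ 0
2. (0, 0), (2.75, 0), (1.714, 4.143), (0, 5)
3. -45 (by strong duality, equal to the primal optimum)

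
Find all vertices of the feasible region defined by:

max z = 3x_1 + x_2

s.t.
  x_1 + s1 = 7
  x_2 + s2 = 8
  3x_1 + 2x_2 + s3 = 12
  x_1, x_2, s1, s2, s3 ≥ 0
Each vertex is the intersection of two constraint boundaries that also satisfies all remaining constraints:
  x_1 = 0 and x_2 = 0 → (0, 0)
  3x_1 + 2x_2 = 12 and x_2 = 0 → (4, 0)
  3x_1 + 2x_2 = 12 and x_1 = 0 → (0, 6)

Vertices: (0, 0), (4, 0), (0, 6)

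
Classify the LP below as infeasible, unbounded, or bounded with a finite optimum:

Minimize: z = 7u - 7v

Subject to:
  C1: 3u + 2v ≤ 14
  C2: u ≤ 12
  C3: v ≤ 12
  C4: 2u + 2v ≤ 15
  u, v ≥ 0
The point (0, 7) satisfies every constraint, so the LP is feasible; the constraints give u ≤ 12 and v ≤ 12, which with u, v ≥ 0 keep the feasible region inside a bounded box. A feasible, bounded LP attains a finite optimum at a vertex.

The LP has an optimal solution: (0, 7) with z = -49.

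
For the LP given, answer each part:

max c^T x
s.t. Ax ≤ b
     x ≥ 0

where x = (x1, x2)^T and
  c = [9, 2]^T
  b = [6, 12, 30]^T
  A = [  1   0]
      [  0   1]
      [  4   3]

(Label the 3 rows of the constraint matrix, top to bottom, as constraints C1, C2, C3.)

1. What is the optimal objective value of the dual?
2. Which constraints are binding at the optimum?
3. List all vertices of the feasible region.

1. 58 (by strong duality, equal to the primal optimum)
2. C1, C3
3. (0, 0), (6, 0), (6, 2), (0, 10)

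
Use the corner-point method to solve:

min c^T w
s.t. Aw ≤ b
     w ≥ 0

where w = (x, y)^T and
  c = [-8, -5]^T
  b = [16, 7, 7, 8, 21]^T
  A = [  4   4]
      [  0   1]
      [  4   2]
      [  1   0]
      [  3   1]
Each vertex is the intersection of two constraint boundaries that also satisfies all remaining constraints:
  x = 0 and y = 0 → (0, 0)
  4x + 2y = 7 and y = 0 → (1.75, 0)
  4x + 2y = 7 and x = 0 → (0, 3.5)

Evaluating z = -8x - 5y at each vertex:
  (0, 0): z = 0
  (1.75, 0): z = -14
  (0, 3.5): z = -17.5

The minimum is at (0, 3.5) with z = -17.5.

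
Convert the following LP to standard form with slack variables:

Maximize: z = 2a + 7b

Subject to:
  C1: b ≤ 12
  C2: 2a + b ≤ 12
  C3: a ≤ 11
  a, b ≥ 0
max z = 2a + 7b

s.t.
  b + s1 = 12
  2a + b + s2 = 12
  a + s3 = 11
  a, b, s1, s2, s3 ≥ 0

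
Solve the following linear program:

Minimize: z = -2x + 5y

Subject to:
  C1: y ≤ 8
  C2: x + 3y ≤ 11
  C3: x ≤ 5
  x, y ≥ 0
Each vertex is the intersection of two constraint boundaries that also satisfies all remaining constraints:
  x = 0 and y = 0 → (0, 0)
  x = 5 and y = 0 → (5, 0)
  x + 3y = 11 and x = 5 → (5, 2)
  x + 3y = 11 and x = 0 → (0, 3.667)

Evaluating z = -2x + 5y at each vertex:
  (0, 0): z = 0
  (5, 0): z = -10
  (5, 2): z = 0
  (0, 3.667): z = 18.33

The minimum is at (5, 0) with z = -10.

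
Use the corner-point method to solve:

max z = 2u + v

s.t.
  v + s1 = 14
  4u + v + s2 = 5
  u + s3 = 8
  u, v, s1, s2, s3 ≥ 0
u = 0, v = 5, z = 5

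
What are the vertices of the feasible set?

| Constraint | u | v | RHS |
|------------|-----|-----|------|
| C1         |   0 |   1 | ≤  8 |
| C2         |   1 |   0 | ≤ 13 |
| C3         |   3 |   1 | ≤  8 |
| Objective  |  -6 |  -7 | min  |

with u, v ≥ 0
Each vertex is the intersection of two constraint boundaries that also satisfies all remaining constraints:
  u = 0 and v = 0 → (0, 0)
  3u + v = 8 and v = 0 → (2.667, 0)
  v = 8 and 3u + v = 8 → (0, 8)

Vertices: (0, 0), (2.667, 0), (0, 8)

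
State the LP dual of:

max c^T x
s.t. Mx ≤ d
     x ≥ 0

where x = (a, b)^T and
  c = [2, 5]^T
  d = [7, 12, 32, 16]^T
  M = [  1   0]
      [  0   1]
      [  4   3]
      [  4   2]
Minimize: z = 7y1 + 12y2 + 32y3 + 16y4

Subject to:
  C1: -y1 - 4y3 - 4y4 ≤ -2
  C2: -y2 - 3y3 - 2y4 ≤ -5
  y1, y2, y3, y4 ≥ 0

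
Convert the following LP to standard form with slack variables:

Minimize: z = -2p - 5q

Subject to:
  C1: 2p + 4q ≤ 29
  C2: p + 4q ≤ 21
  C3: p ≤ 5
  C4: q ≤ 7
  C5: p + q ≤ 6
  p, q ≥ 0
min z = -2p - 5q

s.t.
  2p + 4q + s1 = 29
  p + 4q + s2 = 21
  p + s3 = 5
  q + s4 = 7
  p + q + s5 = 6
  p, q, s1, s2, s3, s4, s5 ≥ 0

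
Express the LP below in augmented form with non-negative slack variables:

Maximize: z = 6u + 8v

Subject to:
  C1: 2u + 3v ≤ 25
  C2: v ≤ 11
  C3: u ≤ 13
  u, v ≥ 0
max z = 6u + 8v

s.t.
  2u + 3v + s1 = 25
  v + s2 = 11
  u + s3 = 13
  u, v, s1, s2, s3 ≥ 0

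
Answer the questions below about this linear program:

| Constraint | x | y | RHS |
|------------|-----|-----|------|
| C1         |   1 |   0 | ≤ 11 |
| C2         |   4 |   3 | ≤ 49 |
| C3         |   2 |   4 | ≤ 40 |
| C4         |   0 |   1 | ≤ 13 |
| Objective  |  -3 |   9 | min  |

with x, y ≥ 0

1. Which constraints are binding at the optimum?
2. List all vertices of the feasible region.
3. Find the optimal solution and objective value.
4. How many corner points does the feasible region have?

1. C1, y ≥ 0
2. (0, 0), (11, 0), (11, 1.667), (7.6, 6.2), (0, 10)
3. x = 11, y = 0, z = -33
4. 5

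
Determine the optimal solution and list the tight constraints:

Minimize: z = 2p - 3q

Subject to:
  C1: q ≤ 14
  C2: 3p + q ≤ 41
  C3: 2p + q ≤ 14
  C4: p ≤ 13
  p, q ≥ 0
Optimal: p = 0, q = 14
Binding: C1, C3, p ≥ 0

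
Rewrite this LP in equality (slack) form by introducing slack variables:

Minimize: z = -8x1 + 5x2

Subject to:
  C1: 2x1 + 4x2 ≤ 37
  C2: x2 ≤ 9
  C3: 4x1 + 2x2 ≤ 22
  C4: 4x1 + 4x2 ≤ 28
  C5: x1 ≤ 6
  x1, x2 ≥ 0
min z = -8x1 + 5x2

s.t.
  2x1 + 4x2 + s1 = 37
  x2 + s2 = 9
  4x1 + 2x2 + s3 = 22
  4x1 + 4x2 + s4 = 28
  x1 + s5 = 6
  x1, x2, s1, s2, s3, s4, s5 ≥ 0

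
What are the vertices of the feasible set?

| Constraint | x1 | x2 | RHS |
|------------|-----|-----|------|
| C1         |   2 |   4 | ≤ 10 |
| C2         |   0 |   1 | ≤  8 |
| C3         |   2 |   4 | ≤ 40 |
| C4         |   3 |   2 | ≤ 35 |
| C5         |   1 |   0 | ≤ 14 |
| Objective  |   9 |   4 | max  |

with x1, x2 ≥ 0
Each vertex is the intersection of two constraint boundaries that also satisfies all remaining constraints:
  x1 = 0 and x2 = 0 → (0, 0)
  2x1 + 4x2 = 10 and x2 = 0 → (5, 0)
  2x1 + 4x2 = 10 and x1 = 0 → (0, 2.5)

Vertices: (0, 0), (5, 0), (0, 2.5)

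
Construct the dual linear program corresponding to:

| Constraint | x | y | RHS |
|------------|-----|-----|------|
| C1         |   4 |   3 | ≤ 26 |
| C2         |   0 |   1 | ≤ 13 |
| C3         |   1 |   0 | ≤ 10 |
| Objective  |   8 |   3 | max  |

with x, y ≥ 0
Minimize: z = 26y1 + 13y2 + 10y3

Subject to:
  C1: -4y1 - y3 ≤ -8
  C2: -3y1 - y2 ≤ -3
  y1, y2, y3 ≥ 0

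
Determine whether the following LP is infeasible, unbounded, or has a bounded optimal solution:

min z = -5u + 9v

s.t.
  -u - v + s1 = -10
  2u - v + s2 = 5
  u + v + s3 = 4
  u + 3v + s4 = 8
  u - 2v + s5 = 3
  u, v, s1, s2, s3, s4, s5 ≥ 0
The row u + v + s3 = 4 with s3 ≥ 0 requires u + v ≤ 4, while the row -u - v + s1 = -10 with s1 ≥ 0 is equivalent to u + v ≥ 10. Together they would need 10 ≤ u + v ≤ 4, which is impossible since 10 > 4. No point satisfies all constraints.

Infeasible — the constraint set is empty.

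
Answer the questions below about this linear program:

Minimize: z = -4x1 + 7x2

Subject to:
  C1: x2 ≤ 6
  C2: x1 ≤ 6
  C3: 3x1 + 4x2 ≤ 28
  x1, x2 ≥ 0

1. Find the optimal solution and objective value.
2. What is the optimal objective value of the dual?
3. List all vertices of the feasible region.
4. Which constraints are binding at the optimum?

1. x1 = 6, x2 = 0, z = -24
2. -24 (by strong duality, equal to the primal optimum)
3. (0, 0), (6, 0), (6, 2.5), (1.333, 6), (0, 6)
4. C2, x2 ≥ 0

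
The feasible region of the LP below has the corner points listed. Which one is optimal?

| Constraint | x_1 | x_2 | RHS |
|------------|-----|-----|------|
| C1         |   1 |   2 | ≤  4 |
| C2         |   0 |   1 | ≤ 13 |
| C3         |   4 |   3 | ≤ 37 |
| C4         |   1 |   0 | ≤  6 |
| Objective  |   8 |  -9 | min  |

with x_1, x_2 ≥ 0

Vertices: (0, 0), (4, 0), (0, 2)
(0, 2) with z = -18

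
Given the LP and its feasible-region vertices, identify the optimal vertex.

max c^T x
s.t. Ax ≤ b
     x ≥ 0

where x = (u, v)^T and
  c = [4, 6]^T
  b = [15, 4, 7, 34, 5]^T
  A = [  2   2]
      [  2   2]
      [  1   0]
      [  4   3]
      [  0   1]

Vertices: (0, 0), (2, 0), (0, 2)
Evaluating z = 4u + 6v at each vertex:
  (0, 0): z = 0
  (2, 0): z = 8
  (0, 2): z = 12

The largest value is z = 12, attained at (0, 2).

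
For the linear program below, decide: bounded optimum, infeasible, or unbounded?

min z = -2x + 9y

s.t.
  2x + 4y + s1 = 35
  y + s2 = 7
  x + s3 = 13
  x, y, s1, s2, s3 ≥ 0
The point (13, 0) satisfies every constraint, so the LP is feasible; the constraints give x ≤ 13 and y ≤ 7, which with x, y ≥ 0 keep the feasible region inside a bounded box. A feasible, bounded LP attains a finite optimum at a vertex.

Evaluating z = -2x + 9y at each vertex:
  (0, 0): z = 0
  (13, 0): z = -26
  (13, 2.25): z = -5.75
  (3.5, 7): z = 56
  (0, 7): z = 63

Bounded optimum: z* = -26 at (13, 0).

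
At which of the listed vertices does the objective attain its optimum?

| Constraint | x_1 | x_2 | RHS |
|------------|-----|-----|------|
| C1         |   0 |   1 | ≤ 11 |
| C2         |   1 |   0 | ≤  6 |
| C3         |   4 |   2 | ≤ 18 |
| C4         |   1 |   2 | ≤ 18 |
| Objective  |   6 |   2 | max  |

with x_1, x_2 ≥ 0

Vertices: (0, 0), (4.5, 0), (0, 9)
Evaluating z = 6x_1 + 2x_2 at each vertex:
  (0, 0): z = 0
  (4.5, 0): z = 27
  (0, 9): z = 18

The largest value is z = 27, attained at (4.5, 0).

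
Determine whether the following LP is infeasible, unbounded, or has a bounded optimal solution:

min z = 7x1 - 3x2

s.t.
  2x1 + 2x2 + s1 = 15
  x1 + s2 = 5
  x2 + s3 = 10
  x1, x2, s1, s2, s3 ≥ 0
The point (0, 7.5) satisfies every constraint, so the LP is feasible; the constraints give x1 ≤ 5 and x2 ≤ 10, which with x1, x2 ≥ 0 keep the feasible region inside a bounded box. A feasible, bounded LP attains a finite optimum at a vertex.

The LP has an optimal solution: (0, 7.5) with z = -22.5.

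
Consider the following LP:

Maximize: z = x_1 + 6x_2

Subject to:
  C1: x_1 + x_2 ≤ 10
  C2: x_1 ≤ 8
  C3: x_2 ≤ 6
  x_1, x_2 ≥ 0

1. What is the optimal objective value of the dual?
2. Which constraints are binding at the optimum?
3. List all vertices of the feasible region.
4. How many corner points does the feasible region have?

1. 40 (by strong duality, equal to the primal optimum)
2. C1, C3
3. (0, 0), (8, 0), (8, 2), (4, 6), (0, 6)
4. 5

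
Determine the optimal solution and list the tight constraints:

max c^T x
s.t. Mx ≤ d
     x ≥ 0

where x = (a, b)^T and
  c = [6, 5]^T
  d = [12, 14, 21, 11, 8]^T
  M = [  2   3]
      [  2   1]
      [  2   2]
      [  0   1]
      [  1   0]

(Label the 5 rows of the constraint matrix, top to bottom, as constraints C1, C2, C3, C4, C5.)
Optimal: a = 6, b = 0
Binding: C1, b ≥ 0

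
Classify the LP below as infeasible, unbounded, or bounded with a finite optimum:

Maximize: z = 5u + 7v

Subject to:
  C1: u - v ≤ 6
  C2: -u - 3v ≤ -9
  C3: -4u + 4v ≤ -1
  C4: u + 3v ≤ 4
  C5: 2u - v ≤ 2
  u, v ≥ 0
C4 requires u + 3v ≤ 4, while C2 (-u - 3v ≤ -9) is equivalent to u + 3v ≥ 9. Together they would need 9 ≤ u + 3v ≤ 4, which is impossible since 9 > 4. No point satisfies all constraints.

Infeasible — the constraint set is empty.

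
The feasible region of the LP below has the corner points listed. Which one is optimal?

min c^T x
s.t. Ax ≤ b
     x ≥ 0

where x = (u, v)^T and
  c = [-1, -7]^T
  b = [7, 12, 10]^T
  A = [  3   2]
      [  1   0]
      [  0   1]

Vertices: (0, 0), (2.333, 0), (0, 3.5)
Evaluating z = -u - 7v at each vertex:
  (0, 0): z = 0
  (2.333, 0): z = -2.333
  (0, 3.5): z = -24.5

The smallest value is z = -24.5, attained at (0, 3.5).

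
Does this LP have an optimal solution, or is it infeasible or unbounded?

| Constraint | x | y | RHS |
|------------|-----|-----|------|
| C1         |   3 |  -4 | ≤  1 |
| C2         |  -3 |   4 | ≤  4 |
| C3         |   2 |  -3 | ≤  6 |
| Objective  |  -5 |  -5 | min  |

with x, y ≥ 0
Feasible point: (0, 0) satisfies every constraint, so the LP is feasible.
Direction d = (4, 3): for each constraint row a, a·d ≤ 0 —
  (3)(4) + (-4)(3) = 0 ≤ 0
  (-3)(4) + (4)(3) = 0 ≤ 0
  (2)(4) + (-3)(3) = -1 ≤ 0
and d ≥ 0, so (0, 0) + t·d stays feasible for every t ≥ 0. Along this ray z = -5x - 5y changes by -35 per unit t, so z → −∞.

Unbounded: there is a feasible ray along which z → −∞.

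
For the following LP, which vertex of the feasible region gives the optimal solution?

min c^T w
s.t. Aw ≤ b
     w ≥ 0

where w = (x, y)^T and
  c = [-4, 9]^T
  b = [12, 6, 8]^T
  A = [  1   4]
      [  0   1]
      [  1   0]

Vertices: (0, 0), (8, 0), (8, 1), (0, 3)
Evaluating z = -4x + 9y at each vertex:
  (0, 0): z = 0
  (8, 0): z = -32
  (8, 1): z = -23
  (0, 3): z = 27

The smallest value is z = -32, attained at (8, 0).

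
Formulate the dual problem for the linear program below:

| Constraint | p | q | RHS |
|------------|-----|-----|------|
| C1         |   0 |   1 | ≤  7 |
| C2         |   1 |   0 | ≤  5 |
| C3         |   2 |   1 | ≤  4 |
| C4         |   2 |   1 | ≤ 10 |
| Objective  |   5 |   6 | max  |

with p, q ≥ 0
Minimize: z = 7y1 + 5y2 + 4y3 + 10y4

Subject to:
  C1: -y2 - 2y3 - 2y4 ≤ -5
  C2: -y1 - y3 - y4 ≤ -6
  y1, y2, y3, y4 ≥ 0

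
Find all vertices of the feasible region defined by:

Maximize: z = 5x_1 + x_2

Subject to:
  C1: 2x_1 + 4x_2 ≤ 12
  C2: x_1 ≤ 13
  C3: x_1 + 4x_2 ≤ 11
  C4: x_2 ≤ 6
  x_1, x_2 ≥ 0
Each vertex is the intersection of two constraint boundaries that also satisfies all remaining constraints:
  x_1 = 0 and x_2 = 0 → (0, 0)
  2x_1 + 4x_2 = 12 and x_2 = 0 → (6, 0)
  2x_1 + 4x_2 = 12 and x_1 + 4x_2 = 11 → (1, 2.5)
  x_1 + 4x_2 = 11 and x_1 = 0 → (0, 2.75)

Vertices: (0, 0), (6, 0), (1, 2.5), (0, 2.75)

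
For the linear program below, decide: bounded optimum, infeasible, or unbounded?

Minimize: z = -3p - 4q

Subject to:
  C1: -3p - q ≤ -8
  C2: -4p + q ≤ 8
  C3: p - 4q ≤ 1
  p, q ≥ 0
Feasible point: (2, 2) satisfies every constraint, so the LP is feasible.
Direction d = (1, 1): for each constraint row a, a·d ≤ 0 —
  (-3)(1) + (-1)(1) = -4 ≤ 0
  (-4)(1) + (1)(1) = -3 ≤ 0
  (1)(1) + (-4)(1) = -3 ≤ 0
and d ≥ 0, so (2, 2) + t·d stays feasible for every t ≥ 0. Along this ray z = -3p - 4q changes by -7 per unit t, so z → −∞.

Unbounded — the objective can decrease without bound over the feasible region.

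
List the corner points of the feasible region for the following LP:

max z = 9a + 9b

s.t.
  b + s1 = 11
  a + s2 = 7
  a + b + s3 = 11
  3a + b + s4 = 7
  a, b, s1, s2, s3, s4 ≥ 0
Each vertex is the intersection of two constraint boundaries that also satisfies all remaining constraints:
  a = 0 and b = 0 → (0, 0)
  3a + b = 7 and b = 0 → (2.333, 0)
  3a + b = 7 and a = 0 → (0, 7)

Vertices: (0, 0), (2.333, 0), (0, 7)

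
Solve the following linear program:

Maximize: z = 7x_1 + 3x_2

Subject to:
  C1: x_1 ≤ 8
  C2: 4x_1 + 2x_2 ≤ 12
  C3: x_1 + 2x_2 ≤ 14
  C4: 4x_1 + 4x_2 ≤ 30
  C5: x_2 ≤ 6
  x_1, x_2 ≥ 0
Each vertex is the intersection of two constraint boundaries that also satisfies all remaining constraints:
  x_1 = 0 and x_2 = 0 → (0, 0)
  4x_1 + 2x_2 = 12 and x_2 = 0 → (3, 0)
  4x_1 + 2x_2 = 12 and x_2 = 6 → (0, 6)

Evaluating z = 7x_1 + 3x_2 at each vertex:
  (0, 0): z = 0
  (3, 0): z = 21
  (0, 6): z = 18

The maximum is at (3, 0) with z = 21.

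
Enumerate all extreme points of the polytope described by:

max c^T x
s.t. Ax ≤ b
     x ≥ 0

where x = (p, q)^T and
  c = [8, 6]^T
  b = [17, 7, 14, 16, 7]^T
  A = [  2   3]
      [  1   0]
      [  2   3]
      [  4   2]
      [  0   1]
Each vertex is the intersection of two constraint boundaries that also satisfies all remaining constraints:
  p = 0 and q = 0 → (0, 0)
  4p + 2q = 16 and q = 0 → (4, 0)
  2p + 3q = 14 and 4p + 2q = 16 → (2.5, 3)
  2p + 3q = 14 and p = 0 → (0, 4.667)

Vertices: (0, 0), (4, 0), (2.5, 3), (0, 4.667)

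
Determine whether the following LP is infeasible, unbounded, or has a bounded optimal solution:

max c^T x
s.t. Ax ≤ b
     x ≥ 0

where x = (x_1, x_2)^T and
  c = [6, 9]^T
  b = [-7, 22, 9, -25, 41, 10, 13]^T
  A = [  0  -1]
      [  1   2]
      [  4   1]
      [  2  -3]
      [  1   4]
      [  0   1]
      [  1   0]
The point (0, 9) satisfies every constraint, so the LP is feasible; the constraints give x_1 ≤ 13 and x_2 ≤ 10, which with x_1, x_2 ≥ 0 keep the feasible region inside a bounded box. A feasible, bounded LP attains a finite optimum at a vertex.

Evaluating z = 6x_1 + 9x_2 at each vertex:
  (0, 8.333): z = 75
  (0.1429, 8.429): z = 76.71
  (0, 9): z = 81

Bounded optimum: z* = 81 at (0, 9).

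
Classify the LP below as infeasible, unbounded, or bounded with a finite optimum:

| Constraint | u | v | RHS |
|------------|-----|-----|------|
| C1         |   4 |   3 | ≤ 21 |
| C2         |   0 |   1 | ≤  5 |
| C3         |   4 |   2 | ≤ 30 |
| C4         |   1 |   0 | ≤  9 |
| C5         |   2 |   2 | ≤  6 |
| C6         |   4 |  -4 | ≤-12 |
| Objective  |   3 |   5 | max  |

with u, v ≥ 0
The point (0, 3) satisfies every constraint, so the LP is feasible; the constraints give u ≤ 9 and v ≤ 5, which with u, v ≥ 0 keep the feasible region inside a bounded box. A feasible, bounded LP attains a finite optimum at a vertex.

Evaluating z = 3u + 5v at each vertex:
  (0, 3): z = 15

Feasible with finite optimum z* = 15 at (0, 3).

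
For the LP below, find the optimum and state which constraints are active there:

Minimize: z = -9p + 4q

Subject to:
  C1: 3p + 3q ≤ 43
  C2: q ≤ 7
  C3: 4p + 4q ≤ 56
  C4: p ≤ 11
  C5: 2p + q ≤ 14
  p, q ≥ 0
Optimal: p = 7, q = 0
Slack at optimum:
  C1: slack = 22
  C2: slack = 7
  C3: slack = 28
  C4: slack = 4
  C5: slack = 0 (binding)
  p ≥ 0: p = 7
  q ≥ 0: q = 0 (binding)
Binding constraints: C5, q ≥ 0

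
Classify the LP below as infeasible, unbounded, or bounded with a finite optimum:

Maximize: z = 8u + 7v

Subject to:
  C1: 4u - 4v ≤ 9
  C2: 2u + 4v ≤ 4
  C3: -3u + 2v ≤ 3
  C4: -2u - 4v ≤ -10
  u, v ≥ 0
C2 requires 2u + 4v ≤ 4, while C4 (-2u - 4v ≤ -10) is equivalent to 2u + 4v ≥ 10. Together they would need 10 ≤ 2u + 4v ≤ 4, which is impossible since 10 > 4. No point satisfies all constraints.

Infeasible — the constraint set is empty.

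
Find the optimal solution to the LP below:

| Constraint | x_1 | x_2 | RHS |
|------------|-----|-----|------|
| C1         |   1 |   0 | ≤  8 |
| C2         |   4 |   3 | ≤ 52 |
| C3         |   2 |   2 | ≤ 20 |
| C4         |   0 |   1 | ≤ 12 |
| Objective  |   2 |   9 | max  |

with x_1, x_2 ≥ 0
x_1 = 0, x_2 = 10, z = 90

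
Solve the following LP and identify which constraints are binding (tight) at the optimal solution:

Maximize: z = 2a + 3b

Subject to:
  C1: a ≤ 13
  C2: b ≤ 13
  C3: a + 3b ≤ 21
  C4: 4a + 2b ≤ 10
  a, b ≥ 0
Optimal: a = 0, b = 5
Slack at optimum:
  C1: slack = 13
  C2: slack = 8
  C3: slack = 6
  C4: slack = 0 (binding)
  a ≥ 0: a = 0 (binding)
  b ≥ 0: b = 5
Binding constraints: C4, a ≥ 0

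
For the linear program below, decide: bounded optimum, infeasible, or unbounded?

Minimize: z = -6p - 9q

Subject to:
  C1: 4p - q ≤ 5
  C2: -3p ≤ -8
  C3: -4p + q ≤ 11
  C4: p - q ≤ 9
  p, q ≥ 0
Feasible point: (3, 7) satisfies every constraint, so the LP is feasible.
Direction d = (1, 4): for each constraint row a, a·d ≤ 0 —
  (4)(1) + (-1)(4) = 0 ≤ 0
  (-3)(1) + (0)(4) = -3 ≤ 0
  (-4)(1) + (1)(4) = 0 ≤ 0
  (1)(1) + (-1)(4) = -3 ≤ 0
and d ≥ 0, so (3, 7) + t·d stays feasible for every t ≥ 0. Along this ray z = -6p - 9q changes by -42 per unit t, so z → −∞.

The LP is unbounded; z can be made arbitrarily small.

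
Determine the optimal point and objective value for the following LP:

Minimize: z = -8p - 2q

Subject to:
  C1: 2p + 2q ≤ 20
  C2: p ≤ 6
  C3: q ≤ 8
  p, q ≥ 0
Each vertex is the intersection of two constraint boundaries that also satisfies all remaining constraints:
  p = 0 and q = 0 → (0, 0)
  p = 6 and q = 0 → (6, 0)
  2p + 2q = 20 and p = 6 → (6, 4)
  2p + 2q = 20 and q = 8 → (2, 8)
  q = 8 and p = 0 → (0, 8)

Evaluating z = -8p - 2q at each vertex:
  (0, 0): z = 0
  (6, 0): z = -48
  (6, 4): z = -56
  (2, 8): z = -32
  (0, 8): z = -16

The minimum is at (6, 4) with z = -56.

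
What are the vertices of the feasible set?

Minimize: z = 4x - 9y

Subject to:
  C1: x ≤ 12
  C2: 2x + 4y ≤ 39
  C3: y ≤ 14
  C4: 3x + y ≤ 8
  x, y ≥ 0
Each vertex is the intersection of two constraint boundaries that also satisfies all remaining constraints:
  x = 0 and y = 0 → (0, 0)
  3x + y = 8 and y = 0 → (2.667, 0)
  3x + y = 8 and x = 0 → (0, 8)

Vertices: (0, 0), (2.667, 0), (0, 8)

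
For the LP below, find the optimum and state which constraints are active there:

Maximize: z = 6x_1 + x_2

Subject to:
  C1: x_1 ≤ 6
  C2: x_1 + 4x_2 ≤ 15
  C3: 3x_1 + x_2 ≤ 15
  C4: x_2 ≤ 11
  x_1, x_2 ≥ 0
Optimal: x_1 = 5, x_2 = 0
Slack at optimum:
  C1: slack = 1
  C2: slack = 10
  C3: slack = 0 (binding)
  C4: slack = 11
  x_1 ≥ 0: x_1 = 5
  x_2 ≥ 0: x_2 = 0 (binding)
Binding constraints: C3, x_2 ≥ 0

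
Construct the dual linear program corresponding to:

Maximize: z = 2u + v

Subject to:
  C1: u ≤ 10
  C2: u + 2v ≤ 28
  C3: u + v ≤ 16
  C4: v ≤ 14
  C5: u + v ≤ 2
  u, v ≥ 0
Minimize: z = 10y1 + 28y2 + 16y3 + 14y4 + 2y5

Subject to:
  C1: -y1 - y2 - y3 - y5 ≤ -2
  C2: -2y2 - y3 - y4 - y5 ≤ -1
  y1, y2, y3, y4, y5 ≥ 0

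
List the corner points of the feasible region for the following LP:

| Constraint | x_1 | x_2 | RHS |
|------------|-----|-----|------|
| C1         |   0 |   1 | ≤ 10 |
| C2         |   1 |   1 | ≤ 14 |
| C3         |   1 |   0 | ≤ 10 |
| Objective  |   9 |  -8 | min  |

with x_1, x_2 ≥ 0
Each vertex is the intersection of two constraint boundaries that also satisfies all remaining constraints:
  x_1 = 0 and x_2 = 0 → (0, 0)
  x_1 = 10 and x_2 = 0 → (10, 0)
  x_1 + x_2 = 14 and x_1 = 10 → (10, 4)
  x_2 = 10 and x_1 + x_2 = 14 → (4, 10)
  x_2 = 10 and x_1 = 0 → (0, 10)

Vertices: (0, 0), (10, 0), (10, 4), (4, 10), (0, 10)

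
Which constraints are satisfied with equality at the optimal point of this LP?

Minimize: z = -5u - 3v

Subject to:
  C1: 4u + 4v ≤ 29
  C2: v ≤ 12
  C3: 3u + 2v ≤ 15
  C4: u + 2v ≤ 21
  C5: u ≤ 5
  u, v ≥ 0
Optimal: u = 5, v = 0
Binding: C3, C5, v ≥ 0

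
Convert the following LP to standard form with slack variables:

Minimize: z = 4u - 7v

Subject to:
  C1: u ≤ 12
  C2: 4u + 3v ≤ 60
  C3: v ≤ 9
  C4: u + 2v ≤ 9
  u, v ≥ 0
min z = 4u - 7v

s.t.
  u + s1 = 12
  4u + 3v + s2 = 60
  v + s3 = 9
  u + 2v + s4 = 9
  u, v, s1, s2, s3, s4 ≥ 0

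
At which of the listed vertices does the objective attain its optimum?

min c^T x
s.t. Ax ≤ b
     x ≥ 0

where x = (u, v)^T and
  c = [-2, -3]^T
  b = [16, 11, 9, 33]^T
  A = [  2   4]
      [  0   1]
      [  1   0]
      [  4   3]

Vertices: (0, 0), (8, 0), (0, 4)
Evaluating z = -2u - 3v at each vertex:
  (0, 0): z = 0
  (8, 0): z = -16
  (0, 4): z = -12

The smallest value is z = -16, attained at (8, 0).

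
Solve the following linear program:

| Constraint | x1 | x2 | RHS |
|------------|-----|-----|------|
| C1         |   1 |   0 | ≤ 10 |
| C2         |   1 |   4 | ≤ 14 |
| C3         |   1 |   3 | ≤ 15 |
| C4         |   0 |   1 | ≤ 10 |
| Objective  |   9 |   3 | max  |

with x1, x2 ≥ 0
x1 = 10, x2 = 1, z = 93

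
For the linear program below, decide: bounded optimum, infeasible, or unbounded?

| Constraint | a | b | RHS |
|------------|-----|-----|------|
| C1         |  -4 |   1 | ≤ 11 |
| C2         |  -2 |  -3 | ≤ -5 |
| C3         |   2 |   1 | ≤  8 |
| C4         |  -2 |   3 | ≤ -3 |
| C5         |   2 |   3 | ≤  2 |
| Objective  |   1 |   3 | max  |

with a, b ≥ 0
C5 requires 2a + 3b ≤ 2, while C2 (-2a - 3b ≤ -5) is equivalent to 2a + 3b ≥ 5. Together they would need 5 ≤ 2a + 3b ≤ 2, which is impossible since 5 > 2. No point satisfies all constraints.

The feasible region is empty; the LP is infeasible.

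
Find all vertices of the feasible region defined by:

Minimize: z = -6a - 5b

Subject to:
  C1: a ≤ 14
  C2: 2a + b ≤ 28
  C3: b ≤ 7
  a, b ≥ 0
Each vertex is the intersection of two constraint boundaries that also satisfies all remaining constraints:
  a = 0 and b = 0 → (0, 0)
  a = 14 and 2a + b = 28 → (14, 0)
  2a + b = 28 and b = 7 → (10.5, 7)
  b = 7 and a = 0 → (0, 7)

Vertices: (0, 0), (14, 0), (10.5, 7), (0, 7)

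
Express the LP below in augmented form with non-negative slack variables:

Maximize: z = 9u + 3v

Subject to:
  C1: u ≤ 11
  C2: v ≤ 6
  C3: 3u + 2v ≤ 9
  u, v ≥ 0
max z = 9u + 3v

s.t.
  u + s1 = 11
  v + s2 = 6
  3u + 2v + s3 = 9
  u, v, s1, s2, s3 ≥ 0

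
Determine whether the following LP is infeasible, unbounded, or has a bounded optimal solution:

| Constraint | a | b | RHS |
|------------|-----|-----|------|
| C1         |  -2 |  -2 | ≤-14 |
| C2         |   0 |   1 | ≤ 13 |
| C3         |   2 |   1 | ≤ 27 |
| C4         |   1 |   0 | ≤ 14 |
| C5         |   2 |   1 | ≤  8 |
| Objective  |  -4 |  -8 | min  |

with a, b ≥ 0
The point (0, 8) satisfies every constraint, so the LP is feasible; the constraints give a ≤ 14 and b ≤ 13, which with a, b ≥ 0 keep the feasible region inside a bounded box. A feasible, bounded LP attains a finite optimum at a vertex.

Evaluating z = -4a - 8b at each vertex:
  (1, 6): z = -52
  (0, 8): z = -64
  (0, 7): z = -56

Bounded optimum: z* = -64 at (0, 8).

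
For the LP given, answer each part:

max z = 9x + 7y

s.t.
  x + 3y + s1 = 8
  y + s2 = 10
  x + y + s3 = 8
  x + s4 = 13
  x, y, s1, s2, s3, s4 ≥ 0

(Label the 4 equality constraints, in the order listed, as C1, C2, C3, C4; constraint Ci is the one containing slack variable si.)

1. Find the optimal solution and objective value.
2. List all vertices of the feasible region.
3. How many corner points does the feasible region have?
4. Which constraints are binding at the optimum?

1. x = 8, y = 0, z = 72
2. (0, 0), (8, 0), (0, 2.667)
3. 3
4. C1, C3, y ≥ 0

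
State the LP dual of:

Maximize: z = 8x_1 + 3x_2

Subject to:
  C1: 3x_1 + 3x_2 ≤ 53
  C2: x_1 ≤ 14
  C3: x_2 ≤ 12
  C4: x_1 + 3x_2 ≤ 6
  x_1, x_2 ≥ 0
Minimize: z = 53y1 + 14y2 + 12y3 + 6y4

Subject to:
  C1: -3y1 - y2 - y4 ≤ -8
  C2: -3y1 - y3 - 3y4 ≤ -3
  y1, y2, y3, y4 ≥ 0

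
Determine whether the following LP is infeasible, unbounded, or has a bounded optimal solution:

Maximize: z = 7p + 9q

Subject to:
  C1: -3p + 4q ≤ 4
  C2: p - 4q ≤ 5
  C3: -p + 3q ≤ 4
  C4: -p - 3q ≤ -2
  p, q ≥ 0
Feasible point: (0, 1) satisfies every constraint, so the LP is feasible.
Direction d = (4, 1): for each constraint row a, a·d ≤ 0 —
  (-3)(4) + (4)(1) = -8 ≤ 0
  (1)(4) + (-4)(1) = 0 ≤ 0
  (-1)(4) + (3)(1) = -1 ≤ 0
  (-1)(4) + (-3)(1) = -7 ≤ 0
and d ≥ 0, so (0, 1) + t·d stays feasible for every t ≥ 0. Along this ray z = 7p + 9q changes by 37 per unit t, so z → +∞.

Unbounded — the objective can increase without bound over the feasible region.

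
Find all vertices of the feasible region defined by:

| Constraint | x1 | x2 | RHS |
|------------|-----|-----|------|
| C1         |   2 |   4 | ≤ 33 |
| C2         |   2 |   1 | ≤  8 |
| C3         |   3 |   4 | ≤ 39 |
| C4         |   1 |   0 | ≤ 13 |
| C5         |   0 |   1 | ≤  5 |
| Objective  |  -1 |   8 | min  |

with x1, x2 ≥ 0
Each vertex is the intersection of two constraint boundaries that also satisfies all remaining constraints:
  x1 = 0 and x2 = 0 → (0, 0)
  2x1 + x2 = 8 and x2 = 0 → (4, 0)
  2x1 + x2 = 8 and x2 = 5 → (1.5, 5)
  x2 = 5 and x1 = 0 → (0, 5)

Vertices: (0, 0), (4, 0), (1.5, 5), (0, 5)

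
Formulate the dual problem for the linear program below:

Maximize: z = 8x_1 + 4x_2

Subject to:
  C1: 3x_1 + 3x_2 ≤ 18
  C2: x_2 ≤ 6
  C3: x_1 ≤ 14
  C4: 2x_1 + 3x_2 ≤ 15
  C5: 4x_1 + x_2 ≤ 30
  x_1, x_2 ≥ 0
Minimize: z = 18y1 + 6y2 + 14y3 + 15y4 + 30y5

Subject to:
  C1: -3y1 - y3 - 2y4 - 4y5 ≤ -8
  C2: -3y1 - y2 - 3y4 - y5 ≤ -4
  y1, y2, y3, y4, y5 ≥ 0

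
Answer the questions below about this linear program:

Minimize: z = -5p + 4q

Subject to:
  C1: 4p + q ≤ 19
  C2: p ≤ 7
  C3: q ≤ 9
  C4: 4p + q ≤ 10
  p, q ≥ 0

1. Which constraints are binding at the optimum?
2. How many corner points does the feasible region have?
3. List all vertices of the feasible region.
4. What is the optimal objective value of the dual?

1. C4, q ≥ 0
2. 4
3. (0, 0), (2.5, 0), (0.25, 9), (0, 9)
4. -12.5 (by strong duality, equal to the primal optimum)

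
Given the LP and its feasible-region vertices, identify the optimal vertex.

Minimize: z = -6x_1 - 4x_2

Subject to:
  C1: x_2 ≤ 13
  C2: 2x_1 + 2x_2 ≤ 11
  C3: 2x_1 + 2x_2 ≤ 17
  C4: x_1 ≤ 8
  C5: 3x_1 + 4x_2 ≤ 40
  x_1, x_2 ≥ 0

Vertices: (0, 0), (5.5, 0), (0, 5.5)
Evaluating z = -6x_1 - 4x_2 at each vertex:
  (0, 0): z = 0
  (5.5, 0): z = -33
  (0, 5.5): z = -22

The smallest value is z = -33, attained at (5.5, 0).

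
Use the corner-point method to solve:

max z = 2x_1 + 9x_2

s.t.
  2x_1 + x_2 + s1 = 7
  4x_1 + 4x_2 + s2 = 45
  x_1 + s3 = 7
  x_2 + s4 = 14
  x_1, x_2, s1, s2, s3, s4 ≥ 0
x_1 = 0, x_2 = 7, z = 63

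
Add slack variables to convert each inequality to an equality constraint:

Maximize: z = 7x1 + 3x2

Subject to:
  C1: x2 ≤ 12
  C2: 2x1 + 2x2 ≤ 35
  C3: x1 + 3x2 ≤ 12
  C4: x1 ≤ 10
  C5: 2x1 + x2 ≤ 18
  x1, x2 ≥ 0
max z = 7x1 + 3x2

s.t.
  x2 + s1 = 12
  2x1 + 2x2 + s2 = 35
  x1 + 3x2 + s3 = 12
  x1 + s4 = 10
  2x1 + x2 + s5 = 18
  x1, x2, s1, s2, s3, s4, s5 ≥ 0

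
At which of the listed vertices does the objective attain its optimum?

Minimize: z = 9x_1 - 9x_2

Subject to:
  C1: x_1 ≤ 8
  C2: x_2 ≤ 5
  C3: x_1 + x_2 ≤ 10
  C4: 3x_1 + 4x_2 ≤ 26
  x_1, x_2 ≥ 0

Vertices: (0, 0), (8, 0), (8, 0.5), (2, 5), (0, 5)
(0, 5) with z = -45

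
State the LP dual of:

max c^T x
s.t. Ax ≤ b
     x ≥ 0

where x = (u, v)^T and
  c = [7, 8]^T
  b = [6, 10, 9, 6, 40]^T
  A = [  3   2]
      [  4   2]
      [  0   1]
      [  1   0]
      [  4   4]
Minimize: z = 6y1 + 10y2 + 9y3 + 6y4 + 40y5

Subject to:
  C1: -3y1 - 4y2 - y4 - 4y5 ≤ -7
  C2: -2y1 - 2y2 - y3 - 4y5 ≤ -8
  y1, y2, y3, y4, y5 ≥ 0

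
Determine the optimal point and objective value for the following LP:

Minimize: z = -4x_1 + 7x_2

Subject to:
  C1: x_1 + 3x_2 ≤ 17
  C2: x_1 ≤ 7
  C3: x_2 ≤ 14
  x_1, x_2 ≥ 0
Each vertex is the intersection of two constraint boundaries that also satisfies all remaining constraints:
  x_1 = 0 and x_2 = 0 → (0, 0)
  x_1 = 7 and x_2 = 0 → (7, 0)
  x_1 + 3x_2 = 17 and x_1 = 7 → (7, 3.333)
  x_1 + 3x_2 = 17 and x_1 = 0 → (0, 5.667)

Evaluating z = -4x_1 + 7x_2 at each vertex:
  (0, 0): z = 0
  (7, 0): z = -28
  (7, 3.333): z = -4.667
  (0, 5.667): z = 39.67

The minimum is at (7, 0) with z = -28.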